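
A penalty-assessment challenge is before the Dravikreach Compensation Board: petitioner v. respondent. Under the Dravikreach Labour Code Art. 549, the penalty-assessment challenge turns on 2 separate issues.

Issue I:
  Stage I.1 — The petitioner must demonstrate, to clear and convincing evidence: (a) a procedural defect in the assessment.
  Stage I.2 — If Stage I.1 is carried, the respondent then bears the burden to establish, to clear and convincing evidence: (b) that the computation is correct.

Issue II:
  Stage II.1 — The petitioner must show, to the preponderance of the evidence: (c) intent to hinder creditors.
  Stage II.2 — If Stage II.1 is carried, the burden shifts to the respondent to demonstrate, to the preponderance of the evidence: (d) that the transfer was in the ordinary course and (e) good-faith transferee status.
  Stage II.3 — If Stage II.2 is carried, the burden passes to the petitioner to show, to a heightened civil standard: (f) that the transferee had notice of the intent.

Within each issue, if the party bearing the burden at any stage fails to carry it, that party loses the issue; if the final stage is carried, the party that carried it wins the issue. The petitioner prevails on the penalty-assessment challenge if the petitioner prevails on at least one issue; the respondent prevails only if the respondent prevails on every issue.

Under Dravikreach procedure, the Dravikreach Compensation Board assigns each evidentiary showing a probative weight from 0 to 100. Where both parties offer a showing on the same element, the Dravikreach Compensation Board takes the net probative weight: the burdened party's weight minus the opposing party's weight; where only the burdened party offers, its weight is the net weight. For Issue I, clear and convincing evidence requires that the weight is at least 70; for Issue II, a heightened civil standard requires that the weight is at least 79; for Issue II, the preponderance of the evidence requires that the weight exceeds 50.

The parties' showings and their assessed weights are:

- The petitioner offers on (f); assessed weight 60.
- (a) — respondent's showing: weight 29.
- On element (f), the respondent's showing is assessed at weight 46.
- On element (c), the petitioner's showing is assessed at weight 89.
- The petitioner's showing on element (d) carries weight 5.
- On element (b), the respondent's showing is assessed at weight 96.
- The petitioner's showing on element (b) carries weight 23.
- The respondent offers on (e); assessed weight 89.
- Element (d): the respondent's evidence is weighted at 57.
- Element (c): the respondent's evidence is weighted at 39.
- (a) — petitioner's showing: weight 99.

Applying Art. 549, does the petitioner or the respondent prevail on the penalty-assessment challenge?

respondent

— Issue I —
At Stage I.1 the petitioner must meet clear and convincing evidence (weight is at least 70): on (a) the weight is 99 less the opposing 29 gives net 70, which does reach 70, so (a) meets the standard.
  Stage I.1 is satisfied; the onus moves to the respondent.
At Stage I.2 the respondent must meet clear and convincing evidence (weight is at least 70): on (b) the weight is 96 less the opposing 23 gives net 73, ≥ 70, so (b) meets the standard.
  All elements met at the final stage.
All stages carried — the respondent prevails on this issue.
— Issue II —
Stage II.1 (petitioner, the preponderance of the evidence, weight exceeds 50): (c) net 89−39=50 ≤ 50 — fails.
  Not every element is met, so the petitioner fails to carry Stage II.1.
So the respondent prevails on this issue.
Per-issue: Issue I → respondent; Issue II → respondent. The petitioner must prevail on at least one issue; overall, the respondent prevails.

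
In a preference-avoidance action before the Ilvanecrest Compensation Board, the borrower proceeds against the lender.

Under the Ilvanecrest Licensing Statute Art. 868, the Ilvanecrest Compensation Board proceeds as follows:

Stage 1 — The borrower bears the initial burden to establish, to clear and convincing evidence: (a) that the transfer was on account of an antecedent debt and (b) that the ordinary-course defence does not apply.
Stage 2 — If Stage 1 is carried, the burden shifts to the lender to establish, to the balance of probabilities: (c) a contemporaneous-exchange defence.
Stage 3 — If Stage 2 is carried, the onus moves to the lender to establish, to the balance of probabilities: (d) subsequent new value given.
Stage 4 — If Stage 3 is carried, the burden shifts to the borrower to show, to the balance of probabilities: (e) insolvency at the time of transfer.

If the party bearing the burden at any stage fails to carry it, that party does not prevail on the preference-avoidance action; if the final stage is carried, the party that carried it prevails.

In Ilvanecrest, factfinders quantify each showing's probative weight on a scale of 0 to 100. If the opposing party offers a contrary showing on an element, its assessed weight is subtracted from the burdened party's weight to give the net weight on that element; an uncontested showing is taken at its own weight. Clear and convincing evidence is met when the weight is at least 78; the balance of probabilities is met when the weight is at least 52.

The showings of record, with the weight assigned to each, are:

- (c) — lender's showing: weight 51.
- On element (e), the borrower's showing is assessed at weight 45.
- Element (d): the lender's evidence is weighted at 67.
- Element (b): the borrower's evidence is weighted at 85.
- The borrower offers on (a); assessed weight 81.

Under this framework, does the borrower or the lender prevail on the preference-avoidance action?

borrower

Stage 1 — burden on borrower; standard: clear and convincing evidence (weight is at least 78).
    (a): 81 ≥ 78 [met]
    (b): 85 ≥ 78 [met]
  Stage 1 is satisfied; the onus moves to the lender.
Stage 2 — burden on lender; standard: the balance of probabilities (weight is at least 52).
    (c): 51 < 52 [not met]
  Not every element is met, so the lender fails to carry Stage 2.
The borrower prevails.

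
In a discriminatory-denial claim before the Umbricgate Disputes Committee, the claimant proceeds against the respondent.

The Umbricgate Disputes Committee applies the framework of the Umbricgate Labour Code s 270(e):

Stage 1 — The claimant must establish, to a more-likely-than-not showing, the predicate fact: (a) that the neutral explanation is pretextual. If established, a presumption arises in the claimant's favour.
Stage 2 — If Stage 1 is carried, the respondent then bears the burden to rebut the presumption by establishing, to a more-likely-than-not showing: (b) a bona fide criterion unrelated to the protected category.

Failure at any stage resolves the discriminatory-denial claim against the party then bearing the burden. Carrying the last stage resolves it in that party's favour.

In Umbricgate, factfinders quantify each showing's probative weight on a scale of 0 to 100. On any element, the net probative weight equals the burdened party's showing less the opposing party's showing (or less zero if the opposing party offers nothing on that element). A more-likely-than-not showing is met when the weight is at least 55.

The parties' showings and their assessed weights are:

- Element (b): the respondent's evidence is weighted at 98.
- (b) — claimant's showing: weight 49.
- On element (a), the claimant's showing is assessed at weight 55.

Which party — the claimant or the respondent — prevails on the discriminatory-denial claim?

claimant

Stage 1 (claimant, a more-likely-than-not showing, weight is at least 55): (a) 55 ≥ 55 — meets.
  Stage 1 carried; the burden shifts to the respondent.
Stage 2 (respondent, a more-likely-than-not showing, weight is at least 55): (b) net 98−49=49 < 55 — fails.
  The respondent does not carry Stage 2.
So the claimant prevails.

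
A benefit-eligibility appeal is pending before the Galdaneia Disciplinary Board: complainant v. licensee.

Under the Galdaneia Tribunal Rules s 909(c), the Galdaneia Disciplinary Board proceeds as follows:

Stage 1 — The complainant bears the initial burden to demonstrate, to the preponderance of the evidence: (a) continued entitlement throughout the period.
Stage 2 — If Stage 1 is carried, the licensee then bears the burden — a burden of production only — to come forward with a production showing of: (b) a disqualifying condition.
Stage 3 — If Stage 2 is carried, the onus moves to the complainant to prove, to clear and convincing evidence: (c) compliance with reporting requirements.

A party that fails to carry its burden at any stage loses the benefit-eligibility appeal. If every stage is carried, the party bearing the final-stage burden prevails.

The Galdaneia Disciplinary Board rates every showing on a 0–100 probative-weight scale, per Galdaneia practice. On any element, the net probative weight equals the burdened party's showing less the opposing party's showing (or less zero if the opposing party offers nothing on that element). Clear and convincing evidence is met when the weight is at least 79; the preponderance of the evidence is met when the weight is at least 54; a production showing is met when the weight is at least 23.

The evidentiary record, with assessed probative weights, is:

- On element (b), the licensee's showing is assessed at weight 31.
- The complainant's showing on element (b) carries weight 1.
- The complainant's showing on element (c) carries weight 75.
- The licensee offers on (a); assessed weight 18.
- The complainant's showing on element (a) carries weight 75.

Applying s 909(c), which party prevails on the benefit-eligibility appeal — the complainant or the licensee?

Stage 1 — burden on complainant; standard: the preponderance of the evidence (weight is at least 54).
    (a): 75 − 18 = 57 ≥ 54 [met]
  Stage 1 carried; the burden shifts to the licensee.
Stage 2 — burden on licensee; standard: a production showing (weight is at least 23).
    (b): 31 − 1 = 30 ≥ 23 [met]
  Stage 2 is satisfied; the onus moves to the complainant.
Stage 3 — burden on complainant; standard: clear and convincing evidence (weight is at least 79).
    (c): 75 < 79 [not met]
  The complainant does not carry Stage 3.
So the licensee prevails.

licensee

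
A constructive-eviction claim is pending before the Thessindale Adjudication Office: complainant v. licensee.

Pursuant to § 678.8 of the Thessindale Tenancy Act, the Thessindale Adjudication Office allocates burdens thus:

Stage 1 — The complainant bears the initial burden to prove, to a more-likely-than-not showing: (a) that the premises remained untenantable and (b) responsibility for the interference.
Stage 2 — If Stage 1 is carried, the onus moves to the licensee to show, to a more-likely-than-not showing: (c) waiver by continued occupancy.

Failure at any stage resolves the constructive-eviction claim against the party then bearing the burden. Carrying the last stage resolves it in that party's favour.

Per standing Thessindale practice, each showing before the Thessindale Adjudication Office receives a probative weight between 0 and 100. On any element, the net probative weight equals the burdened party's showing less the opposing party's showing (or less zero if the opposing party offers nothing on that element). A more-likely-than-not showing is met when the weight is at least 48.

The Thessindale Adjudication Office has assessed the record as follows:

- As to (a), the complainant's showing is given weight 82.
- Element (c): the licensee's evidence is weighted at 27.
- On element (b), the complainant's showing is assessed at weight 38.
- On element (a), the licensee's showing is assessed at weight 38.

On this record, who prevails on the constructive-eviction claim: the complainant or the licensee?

At Stage 1 the complainant must meet a more-likely-than-not showing (weight is at least 48): on (a) the weight is 82 less the opposing 38 gives net 44, which does not reach 48, so (a) does not meet the standard; on (b) the weight is 38, < 48, so (b) does not meet the standard.
  Stage 1 not carried; the complainant fails its burden.
So the licensee prevails.

licensee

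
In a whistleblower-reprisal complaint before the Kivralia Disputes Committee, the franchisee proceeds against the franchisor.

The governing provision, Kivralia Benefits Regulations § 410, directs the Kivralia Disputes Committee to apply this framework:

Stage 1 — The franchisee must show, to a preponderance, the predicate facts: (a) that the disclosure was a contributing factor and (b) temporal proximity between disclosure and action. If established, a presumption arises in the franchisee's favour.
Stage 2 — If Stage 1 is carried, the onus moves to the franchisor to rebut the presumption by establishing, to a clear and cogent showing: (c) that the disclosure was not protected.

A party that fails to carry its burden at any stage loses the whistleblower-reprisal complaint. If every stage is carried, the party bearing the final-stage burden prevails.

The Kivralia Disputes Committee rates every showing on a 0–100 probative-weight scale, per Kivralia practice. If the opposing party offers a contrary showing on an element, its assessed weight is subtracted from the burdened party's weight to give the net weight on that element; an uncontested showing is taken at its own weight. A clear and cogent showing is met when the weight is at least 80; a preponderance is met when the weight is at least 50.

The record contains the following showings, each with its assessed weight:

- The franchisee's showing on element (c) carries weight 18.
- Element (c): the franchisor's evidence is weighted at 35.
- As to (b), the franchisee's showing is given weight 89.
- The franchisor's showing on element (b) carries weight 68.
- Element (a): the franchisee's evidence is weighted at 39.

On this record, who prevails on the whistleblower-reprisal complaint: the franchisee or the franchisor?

franchisor

Stage 1 — burden on franchisee; standard: a preponderance (weight is at least 50).
    (a): 39 < 50 [not met]
    (b): 89 − 68 = 21 < 50 [not met]
  Not every element is met, so the franchisee fails to carry Stage 1.
The analysis ends at Stage 1; the franchisor prevails.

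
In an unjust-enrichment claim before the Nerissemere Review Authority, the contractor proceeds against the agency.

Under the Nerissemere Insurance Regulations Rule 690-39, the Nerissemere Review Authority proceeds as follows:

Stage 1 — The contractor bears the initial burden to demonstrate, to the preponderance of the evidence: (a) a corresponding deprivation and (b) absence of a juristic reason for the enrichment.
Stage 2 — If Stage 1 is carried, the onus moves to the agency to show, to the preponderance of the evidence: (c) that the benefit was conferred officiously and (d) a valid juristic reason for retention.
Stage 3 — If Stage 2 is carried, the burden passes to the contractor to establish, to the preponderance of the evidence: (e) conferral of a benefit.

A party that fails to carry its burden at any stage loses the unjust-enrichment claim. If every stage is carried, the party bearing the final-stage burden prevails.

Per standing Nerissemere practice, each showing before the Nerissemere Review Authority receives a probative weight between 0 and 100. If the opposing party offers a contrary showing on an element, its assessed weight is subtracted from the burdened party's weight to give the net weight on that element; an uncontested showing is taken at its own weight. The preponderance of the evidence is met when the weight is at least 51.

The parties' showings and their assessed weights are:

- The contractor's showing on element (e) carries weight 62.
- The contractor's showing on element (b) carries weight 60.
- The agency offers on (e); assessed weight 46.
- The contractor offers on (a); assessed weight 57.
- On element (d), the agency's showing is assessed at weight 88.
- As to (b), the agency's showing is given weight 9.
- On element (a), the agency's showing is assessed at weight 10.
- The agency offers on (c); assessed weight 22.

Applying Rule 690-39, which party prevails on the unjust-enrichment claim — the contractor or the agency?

At Stage 1 the contractor must meet the preponderance of the evidence (weight is at least 51): on (a) the weight is 57 less the opposing 10 gives net 47, which does not reach 51, so (a) does not meet the standard; on (b) the weight is 60 less the opposing 9 gives net 51, ≥ 51, so (b) meets the standard.
  Not every element is met, so the contractor fails to carry Stage 1.
The agency prevails.

agency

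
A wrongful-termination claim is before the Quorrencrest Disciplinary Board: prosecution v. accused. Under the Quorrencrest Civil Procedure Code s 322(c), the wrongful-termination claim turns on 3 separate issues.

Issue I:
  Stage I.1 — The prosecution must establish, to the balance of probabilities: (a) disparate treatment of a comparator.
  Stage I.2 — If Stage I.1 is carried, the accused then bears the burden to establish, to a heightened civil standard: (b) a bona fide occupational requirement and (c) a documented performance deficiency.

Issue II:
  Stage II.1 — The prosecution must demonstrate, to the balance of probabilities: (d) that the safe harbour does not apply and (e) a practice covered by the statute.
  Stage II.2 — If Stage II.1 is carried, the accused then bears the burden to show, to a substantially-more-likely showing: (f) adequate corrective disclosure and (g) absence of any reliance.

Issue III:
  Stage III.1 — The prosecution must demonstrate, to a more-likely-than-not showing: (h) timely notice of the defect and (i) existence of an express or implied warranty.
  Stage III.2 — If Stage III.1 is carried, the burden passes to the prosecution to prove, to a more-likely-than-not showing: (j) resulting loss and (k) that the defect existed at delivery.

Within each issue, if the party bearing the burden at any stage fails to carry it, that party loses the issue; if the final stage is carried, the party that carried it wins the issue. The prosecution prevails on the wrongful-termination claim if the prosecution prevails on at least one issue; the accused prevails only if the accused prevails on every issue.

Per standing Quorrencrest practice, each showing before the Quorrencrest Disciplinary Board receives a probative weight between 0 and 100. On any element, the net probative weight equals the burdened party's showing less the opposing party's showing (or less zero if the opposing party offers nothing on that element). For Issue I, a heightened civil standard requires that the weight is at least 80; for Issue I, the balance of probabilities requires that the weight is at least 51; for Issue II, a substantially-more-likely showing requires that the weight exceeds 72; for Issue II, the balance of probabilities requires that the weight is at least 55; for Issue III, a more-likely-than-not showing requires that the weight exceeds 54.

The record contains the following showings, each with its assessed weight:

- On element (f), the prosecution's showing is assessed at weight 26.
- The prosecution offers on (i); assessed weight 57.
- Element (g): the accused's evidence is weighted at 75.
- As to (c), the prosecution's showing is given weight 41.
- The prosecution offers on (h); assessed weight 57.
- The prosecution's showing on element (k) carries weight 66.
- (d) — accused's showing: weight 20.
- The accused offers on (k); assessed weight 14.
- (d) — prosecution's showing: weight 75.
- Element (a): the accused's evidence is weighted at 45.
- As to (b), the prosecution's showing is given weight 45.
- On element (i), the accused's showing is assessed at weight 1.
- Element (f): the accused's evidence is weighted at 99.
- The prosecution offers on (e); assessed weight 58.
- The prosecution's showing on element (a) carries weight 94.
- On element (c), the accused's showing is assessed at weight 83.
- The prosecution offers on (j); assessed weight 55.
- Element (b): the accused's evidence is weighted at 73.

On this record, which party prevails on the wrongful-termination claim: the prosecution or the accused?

accused

— Issue I —
At Stage I.1 the prosecution must meet the balance of probabilities (weight is at least 51): on (a) the weight is 94 less the opposing 45 gives net 49, < 51, so (a) does not meet the standard.
  The prosecution does not carry Stage I.1.
The analysis ends at Stage I.1; the accused prevails on this issue.
— Issue II —
Stage II.1 (prosecution, the balance of probabilities, weight is at least 55): (d) net 75−20=55 ≥ 55 — meets; (e) 58 ≥ 55 — meets.
  All elements met. The burden passes to the accused.
Stage II.2 (accused, a substantially-more-likely showing, weight exceeds 72): (f) net 99−26=73 > 72 — meets; (g) 75 > 72 — meets.
  The accused carries the last stage.
All stages carried — the accused prevails on this issue.
— Issue III —
At Stage III.1 the prosecution must meet a more-likely-than-not showing (weight exceeds 54): on (h) the weight is 57, which does exceed 54, so (h) meets the standard; on (i) the weight is 57 less the opposing 1 gives net 56, > 54, so (i) meets the standard.
  All elements met. The prosecution retains the burden for Stage III.2.
At Stage III.2 the prosecution must meet a more-likely-than-not showing (weight exceeds 54): on (j) the weight is 55, which does exceed 54, so (j) meets the standard; on (k) the weight is 66 less the opposing 14 gives net 52, which does not exceed 54, so (k) does not meet the standard.
  Not every element is met, so the prosecution fails to carry Stage III.2.
So the accused prevails on this issue.
Per-issue: Issue I → accused; Issue II → accused; Issue III → accused. The prosecution must prevail on at least one issue; overall, the accused prevails.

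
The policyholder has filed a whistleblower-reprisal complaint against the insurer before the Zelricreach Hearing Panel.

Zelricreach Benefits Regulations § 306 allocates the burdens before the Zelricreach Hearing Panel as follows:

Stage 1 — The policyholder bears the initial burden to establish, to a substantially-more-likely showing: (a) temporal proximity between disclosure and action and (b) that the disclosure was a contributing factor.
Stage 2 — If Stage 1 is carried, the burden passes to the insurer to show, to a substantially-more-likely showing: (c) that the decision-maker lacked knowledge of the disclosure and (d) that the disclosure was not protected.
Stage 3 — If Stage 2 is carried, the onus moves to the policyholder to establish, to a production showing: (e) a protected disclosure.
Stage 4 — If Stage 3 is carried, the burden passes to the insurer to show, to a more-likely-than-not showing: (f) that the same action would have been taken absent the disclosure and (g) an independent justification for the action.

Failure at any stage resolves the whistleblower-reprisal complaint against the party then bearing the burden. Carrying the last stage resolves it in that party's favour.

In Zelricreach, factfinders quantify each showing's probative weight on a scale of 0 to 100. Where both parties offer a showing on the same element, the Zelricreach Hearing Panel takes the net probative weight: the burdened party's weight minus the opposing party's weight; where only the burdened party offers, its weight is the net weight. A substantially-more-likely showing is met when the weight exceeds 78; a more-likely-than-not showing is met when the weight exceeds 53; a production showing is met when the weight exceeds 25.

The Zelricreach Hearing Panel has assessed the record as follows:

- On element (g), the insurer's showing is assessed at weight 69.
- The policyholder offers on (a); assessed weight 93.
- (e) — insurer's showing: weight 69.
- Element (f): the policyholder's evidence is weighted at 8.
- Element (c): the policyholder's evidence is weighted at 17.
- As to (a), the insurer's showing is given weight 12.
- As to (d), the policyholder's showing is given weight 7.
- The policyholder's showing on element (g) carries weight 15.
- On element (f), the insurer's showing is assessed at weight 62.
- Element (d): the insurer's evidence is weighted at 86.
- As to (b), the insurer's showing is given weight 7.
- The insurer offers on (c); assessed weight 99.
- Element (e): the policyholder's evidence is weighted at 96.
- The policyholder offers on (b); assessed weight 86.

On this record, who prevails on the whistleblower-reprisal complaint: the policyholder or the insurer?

insurer

At Stage 1 the policyholder must meet a substantially-more-likely showing (weight exceeds 78): on (a) the weight is 93 less the opposing 12 gives net 81, which does exceed 78, so (a) meets the standard; on (b) the weight is 86 less the opposing 7 gives net 79, which does exceed 78, so (b) meets the standard.
  All elements met. The burden passes to the insurer.
At Stage 2 the insurer must meet a substantially-more-likely showing (weight exceeds 78): on (c) the weight is 99 less the opposing 17 gives net 82, > 78, so (c) meets the standard; on (d) the weight is 86 less the opposing 7 gives net 79, which does exceed 78, so (d) meets the standard.
  Stage 2 is satisfied; the onus moves to the policyholder.
At Stage 3 the policyholder must meet a production showing (weight exceeds 25): on (e) the weight is 96 less the opposing 69 gives net 27, which does exceed 25, so (e) meets the standard.
  Stage 3 carried; the burden shifts to the insurer.
At Stage 4 the insurer must meet a more-likely-than-not showing (weight exceeds 53): on (f) the weight is 62 less the opposing 8 gives net 54, > 53, so (f) meets the standard; on (g) the weight is 69 less the opposing 15 gives net 54, which does exceed 53, so (g) meets the standard.
  The insurer carries the last stage.
With every stage satisfied, the insurer prevails.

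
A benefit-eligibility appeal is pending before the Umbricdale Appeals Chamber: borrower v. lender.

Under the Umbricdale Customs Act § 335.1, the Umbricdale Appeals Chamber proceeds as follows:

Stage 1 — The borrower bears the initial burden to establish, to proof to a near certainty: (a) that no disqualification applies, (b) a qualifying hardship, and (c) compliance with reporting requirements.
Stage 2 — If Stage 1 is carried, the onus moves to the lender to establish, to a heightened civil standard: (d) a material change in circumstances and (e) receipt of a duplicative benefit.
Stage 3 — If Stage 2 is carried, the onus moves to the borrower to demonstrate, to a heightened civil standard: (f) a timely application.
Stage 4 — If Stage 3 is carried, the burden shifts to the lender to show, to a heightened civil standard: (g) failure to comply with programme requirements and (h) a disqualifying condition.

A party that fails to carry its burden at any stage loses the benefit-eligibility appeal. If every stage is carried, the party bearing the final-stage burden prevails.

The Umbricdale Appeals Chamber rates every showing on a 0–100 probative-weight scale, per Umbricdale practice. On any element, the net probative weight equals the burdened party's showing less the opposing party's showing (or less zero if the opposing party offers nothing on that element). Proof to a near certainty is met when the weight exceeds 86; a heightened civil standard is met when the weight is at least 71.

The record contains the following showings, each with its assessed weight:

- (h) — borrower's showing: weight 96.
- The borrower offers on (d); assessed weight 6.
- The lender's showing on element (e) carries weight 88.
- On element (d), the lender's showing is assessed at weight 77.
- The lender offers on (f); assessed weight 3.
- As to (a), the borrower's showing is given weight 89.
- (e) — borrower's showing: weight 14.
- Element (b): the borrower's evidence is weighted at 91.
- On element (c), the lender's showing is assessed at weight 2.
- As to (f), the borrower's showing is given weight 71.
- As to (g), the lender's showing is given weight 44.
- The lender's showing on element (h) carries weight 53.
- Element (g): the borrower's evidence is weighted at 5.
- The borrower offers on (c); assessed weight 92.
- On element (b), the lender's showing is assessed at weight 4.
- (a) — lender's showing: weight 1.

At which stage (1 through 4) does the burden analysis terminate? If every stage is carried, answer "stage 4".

Stage 1 — burden on borrower; standard: proof to a near certainty (weight exceeds 86).
    (a): 89 − 1 = 88 > 86 [met]
    (b): 91 − 4 = 87 > 86 [met]
    (c): 92 − 2 = 90 > 86 [met]
  Stage 1 is satisfied; the onus moves to the lender.
Stage 2 — burden on lender; standard: a heightened civil standard (weight is at least 71).
    (d): 77 − 6 = 71 ≥ 71 [met]
    (e): 88 − 14 = 74 ≥ 71 [met]
  All elements met. The burden passes to the borrower.
Stage 3 — burden on borrower; standard: a heightened civil standard (weight is at least 71).
    (f): 71 − 3 = 68 < 71 [not met]
  Not every element is met, so the borrower fails to carry Stage 3.
The analysis ends at Stage 3; the lender prevails.

stage 3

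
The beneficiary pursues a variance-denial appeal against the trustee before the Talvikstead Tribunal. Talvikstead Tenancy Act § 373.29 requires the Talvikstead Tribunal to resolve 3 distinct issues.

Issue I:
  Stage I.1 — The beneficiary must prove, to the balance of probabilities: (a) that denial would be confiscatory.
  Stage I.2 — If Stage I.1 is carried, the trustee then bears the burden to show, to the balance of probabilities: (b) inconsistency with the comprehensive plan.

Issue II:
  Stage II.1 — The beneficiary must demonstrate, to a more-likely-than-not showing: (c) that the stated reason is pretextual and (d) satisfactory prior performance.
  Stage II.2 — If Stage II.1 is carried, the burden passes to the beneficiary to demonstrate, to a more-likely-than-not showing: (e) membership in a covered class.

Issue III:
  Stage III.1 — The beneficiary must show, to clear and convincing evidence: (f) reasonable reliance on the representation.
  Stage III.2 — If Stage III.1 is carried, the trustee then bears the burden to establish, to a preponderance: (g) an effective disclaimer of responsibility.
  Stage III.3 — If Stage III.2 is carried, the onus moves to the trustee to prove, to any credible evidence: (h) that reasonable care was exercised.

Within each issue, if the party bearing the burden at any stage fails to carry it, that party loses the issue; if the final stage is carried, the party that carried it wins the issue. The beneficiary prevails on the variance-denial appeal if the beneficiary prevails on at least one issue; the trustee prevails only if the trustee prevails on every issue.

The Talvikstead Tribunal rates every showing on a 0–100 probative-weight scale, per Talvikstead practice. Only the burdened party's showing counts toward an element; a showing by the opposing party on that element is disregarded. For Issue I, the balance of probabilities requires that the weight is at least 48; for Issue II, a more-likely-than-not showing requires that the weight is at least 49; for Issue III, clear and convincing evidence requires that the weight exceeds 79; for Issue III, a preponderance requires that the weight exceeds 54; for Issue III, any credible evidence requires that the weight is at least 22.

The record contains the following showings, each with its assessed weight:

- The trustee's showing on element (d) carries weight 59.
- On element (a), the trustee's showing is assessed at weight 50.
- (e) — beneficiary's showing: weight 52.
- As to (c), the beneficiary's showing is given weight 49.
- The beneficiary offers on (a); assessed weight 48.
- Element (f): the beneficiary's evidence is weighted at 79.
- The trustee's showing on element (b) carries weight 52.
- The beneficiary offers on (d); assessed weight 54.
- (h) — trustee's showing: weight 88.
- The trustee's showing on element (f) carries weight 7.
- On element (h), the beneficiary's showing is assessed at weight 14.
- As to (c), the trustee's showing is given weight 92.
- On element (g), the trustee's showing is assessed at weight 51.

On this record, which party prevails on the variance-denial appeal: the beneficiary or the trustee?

— Issue I —
Stage I.1 — burden on beneficiary; standard: the balance of probabilities (weight is at least 48).
    (a): 48 (trustee's 50 disregarded) ≥ 48 [met]
  All elements met. The burden passes to the trustee.
Stage I.2 — burden on trustee; standard: the balance of probabilities (weight is at least 48).
    (b): 52 ≥ 48 [met]
  All elements met at the final stage.
With every stage satisfied, the trustee prevails on this issue.
— Issue II —
Stage II.1 — burden on beneficiary; standard: a more-likely-than-not showing (weight is at least 49).
    (c): 49 (trustee's 92 disregarded) ≥ 49 [met]
    (d): 54 (trustee's 59 disregarded) ≥ 49 [met]
  Stage II.1 carried; the burden remains with the beneficiary.
Stage II.2 — burden on beneficiary; standard: a more-likely-than-not showing (weight is at least 49).
    (e): 52 ≥ 49 [met]
  The beneficiary carries the last stage.
All stages carried — the beneficiary prevails on this issue.
— Issue III —
At Stage III.1 the beneficiary must meet clear and convincing evidence (weight exceeds 79): on (f) the weight is 79 (the trustee's 7 is given no effect), which does not exceed 79, so (f) does not meet the standard.
  Stage III.1 not carried; the beneficiary fails its burden.
The trustee prevails on this issue.
Per-issue: Issue I → trustee; Issue II → beneficiary; Issue III → trustee. The beneficiary must prevail on at least one issue; overall, the beneficiary prevails.

beneficiary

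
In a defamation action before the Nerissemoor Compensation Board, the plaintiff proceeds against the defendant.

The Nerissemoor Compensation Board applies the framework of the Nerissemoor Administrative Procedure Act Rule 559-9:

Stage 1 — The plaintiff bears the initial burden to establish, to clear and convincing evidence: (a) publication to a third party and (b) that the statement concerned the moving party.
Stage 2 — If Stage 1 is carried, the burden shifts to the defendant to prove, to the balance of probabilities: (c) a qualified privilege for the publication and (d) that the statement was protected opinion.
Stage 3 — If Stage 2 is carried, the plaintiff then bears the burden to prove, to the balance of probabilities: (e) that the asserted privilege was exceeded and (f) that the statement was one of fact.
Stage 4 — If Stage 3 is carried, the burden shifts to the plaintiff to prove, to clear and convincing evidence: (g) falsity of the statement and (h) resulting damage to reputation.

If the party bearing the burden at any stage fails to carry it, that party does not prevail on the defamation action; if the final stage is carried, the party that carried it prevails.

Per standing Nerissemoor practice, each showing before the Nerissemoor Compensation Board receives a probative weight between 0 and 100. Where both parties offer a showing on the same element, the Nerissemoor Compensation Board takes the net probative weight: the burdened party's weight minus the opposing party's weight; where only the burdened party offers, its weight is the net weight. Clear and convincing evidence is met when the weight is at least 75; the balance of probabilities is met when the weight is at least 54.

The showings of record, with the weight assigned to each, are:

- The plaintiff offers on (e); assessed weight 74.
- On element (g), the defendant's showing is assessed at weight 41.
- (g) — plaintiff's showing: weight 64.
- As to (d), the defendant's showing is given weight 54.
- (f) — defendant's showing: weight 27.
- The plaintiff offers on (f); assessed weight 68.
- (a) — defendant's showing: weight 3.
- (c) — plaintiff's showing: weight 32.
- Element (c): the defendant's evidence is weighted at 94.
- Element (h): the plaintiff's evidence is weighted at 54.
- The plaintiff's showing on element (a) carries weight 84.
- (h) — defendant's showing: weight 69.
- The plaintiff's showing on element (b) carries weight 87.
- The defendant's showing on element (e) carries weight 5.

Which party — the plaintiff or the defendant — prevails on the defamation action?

defendant

At Stage 1 the plaintiff must meet clear and convincing evidence (weight is at least 75): on (a) the weight is 84 less the opposing 3 gives net 81, which does reach 75, so (a) meets the standard; on (b) the weight is 87, ≥ 75, so (b) meets the standard.
  The plaintiff carries Stage 1; the defendant now bears the burden.
At Stage 2 the defendant must meet the balance of probabilities (weight is at least 54): on (c) the weight is 94 less the opposing 32 gives net 62, which does reach 54, so (c) meets the standard; on (d) the weight is 54, which does reach 54, so (d) meets the standard.
  Stage 2 is satisfied; the onus moves to the plaintiff.
At Stage 3 the plaintiff must meet the balance of probabilities (weight is at least 54): on (e) the weight is 74 less the opposing 5 gives net 69, ≥ 54, so (e) meets the standard; on (f) the weight is 68 less the opposing 27 gives net 41, which does not reach 54, so (f) does not meet the standard.
  Not every element is met, so the plaintiff fails to carry Stage 3.
So the defendant prevails.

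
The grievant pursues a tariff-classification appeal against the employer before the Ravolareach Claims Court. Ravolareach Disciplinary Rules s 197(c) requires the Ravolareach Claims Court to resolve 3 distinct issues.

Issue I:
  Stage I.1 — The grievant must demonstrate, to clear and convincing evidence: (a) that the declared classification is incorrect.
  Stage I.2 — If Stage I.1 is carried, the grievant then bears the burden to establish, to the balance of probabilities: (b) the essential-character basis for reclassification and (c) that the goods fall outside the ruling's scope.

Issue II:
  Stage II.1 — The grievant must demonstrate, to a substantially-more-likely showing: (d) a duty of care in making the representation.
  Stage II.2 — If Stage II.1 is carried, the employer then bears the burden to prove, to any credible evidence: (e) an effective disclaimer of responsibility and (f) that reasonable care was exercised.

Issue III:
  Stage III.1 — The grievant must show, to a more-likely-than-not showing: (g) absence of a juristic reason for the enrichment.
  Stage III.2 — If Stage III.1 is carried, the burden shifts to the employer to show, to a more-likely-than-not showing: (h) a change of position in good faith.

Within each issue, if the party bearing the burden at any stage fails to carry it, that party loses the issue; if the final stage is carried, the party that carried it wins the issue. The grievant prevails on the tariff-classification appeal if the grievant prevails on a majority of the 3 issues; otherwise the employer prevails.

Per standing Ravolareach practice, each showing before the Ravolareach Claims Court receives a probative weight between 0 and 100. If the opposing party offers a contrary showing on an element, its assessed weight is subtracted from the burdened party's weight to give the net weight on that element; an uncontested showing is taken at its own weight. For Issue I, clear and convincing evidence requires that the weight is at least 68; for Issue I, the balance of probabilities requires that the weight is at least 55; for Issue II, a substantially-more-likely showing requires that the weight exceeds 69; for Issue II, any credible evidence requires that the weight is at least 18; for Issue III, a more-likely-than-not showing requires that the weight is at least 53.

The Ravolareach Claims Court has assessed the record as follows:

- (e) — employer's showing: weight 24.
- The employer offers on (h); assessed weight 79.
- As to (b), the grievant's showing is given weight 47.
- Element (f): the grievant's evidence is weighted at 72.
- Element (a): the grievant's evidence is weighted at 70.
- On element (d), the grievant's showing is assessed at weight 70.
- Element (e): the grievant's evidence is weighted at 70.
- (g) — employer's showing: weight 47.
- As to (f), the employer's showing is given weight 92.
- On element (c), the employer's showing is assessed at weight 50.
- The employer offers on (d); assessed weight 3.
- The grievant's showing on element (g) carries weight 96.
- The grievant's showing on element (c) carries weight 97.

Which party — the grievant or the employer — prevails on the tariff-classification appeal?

employer

— Issue I —
At Stage I.1 the grievant must meet clear and convincing evidence (weight is at least 68): on (a) the weight is 70, which does reach 68, so (a) meets the standard.
  All elements met. The grievant retains the burden for Stage I.2.
At Stage I.2 the grievant must meet the balance of probabilities (weight is at least 55): on (b) the weight is 47, which does not reach 55, so (b) does not meet the standard; on (c) the weight is 97 less the opposing 50 gives net 47, which does not reach 55, so (c) does not meet the standard.
  The grievant does not carry Stage I.2.
The analysis ends at Stage I.2; the employer prevails on this issue.
— Issue II —
Stage II.1 — burden on grievant; standard: a substantially-more-likely showing (weight exceeds 69).
    (d): 70 − 3 = 67 ≤ 69 [not met]
  The grievant does not carry Stage II.1.
The employer prevails on this issue.
— Issue III —
At Stage III.1 the grievant must meet a more-likely-than-not showing (weight is at least 53): on (g) the weight is 96 less the opposing 47 gives net 49, < 53, so (g) does not meet the standard.
  The grievant does not carry Stage III.1.
The employer prevails on this issue.
Per-issue: Issue I → employer; Issue II → employer; Issue III → employer. The grievant must prevail on a majority of issues; overall, the employer prevails.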